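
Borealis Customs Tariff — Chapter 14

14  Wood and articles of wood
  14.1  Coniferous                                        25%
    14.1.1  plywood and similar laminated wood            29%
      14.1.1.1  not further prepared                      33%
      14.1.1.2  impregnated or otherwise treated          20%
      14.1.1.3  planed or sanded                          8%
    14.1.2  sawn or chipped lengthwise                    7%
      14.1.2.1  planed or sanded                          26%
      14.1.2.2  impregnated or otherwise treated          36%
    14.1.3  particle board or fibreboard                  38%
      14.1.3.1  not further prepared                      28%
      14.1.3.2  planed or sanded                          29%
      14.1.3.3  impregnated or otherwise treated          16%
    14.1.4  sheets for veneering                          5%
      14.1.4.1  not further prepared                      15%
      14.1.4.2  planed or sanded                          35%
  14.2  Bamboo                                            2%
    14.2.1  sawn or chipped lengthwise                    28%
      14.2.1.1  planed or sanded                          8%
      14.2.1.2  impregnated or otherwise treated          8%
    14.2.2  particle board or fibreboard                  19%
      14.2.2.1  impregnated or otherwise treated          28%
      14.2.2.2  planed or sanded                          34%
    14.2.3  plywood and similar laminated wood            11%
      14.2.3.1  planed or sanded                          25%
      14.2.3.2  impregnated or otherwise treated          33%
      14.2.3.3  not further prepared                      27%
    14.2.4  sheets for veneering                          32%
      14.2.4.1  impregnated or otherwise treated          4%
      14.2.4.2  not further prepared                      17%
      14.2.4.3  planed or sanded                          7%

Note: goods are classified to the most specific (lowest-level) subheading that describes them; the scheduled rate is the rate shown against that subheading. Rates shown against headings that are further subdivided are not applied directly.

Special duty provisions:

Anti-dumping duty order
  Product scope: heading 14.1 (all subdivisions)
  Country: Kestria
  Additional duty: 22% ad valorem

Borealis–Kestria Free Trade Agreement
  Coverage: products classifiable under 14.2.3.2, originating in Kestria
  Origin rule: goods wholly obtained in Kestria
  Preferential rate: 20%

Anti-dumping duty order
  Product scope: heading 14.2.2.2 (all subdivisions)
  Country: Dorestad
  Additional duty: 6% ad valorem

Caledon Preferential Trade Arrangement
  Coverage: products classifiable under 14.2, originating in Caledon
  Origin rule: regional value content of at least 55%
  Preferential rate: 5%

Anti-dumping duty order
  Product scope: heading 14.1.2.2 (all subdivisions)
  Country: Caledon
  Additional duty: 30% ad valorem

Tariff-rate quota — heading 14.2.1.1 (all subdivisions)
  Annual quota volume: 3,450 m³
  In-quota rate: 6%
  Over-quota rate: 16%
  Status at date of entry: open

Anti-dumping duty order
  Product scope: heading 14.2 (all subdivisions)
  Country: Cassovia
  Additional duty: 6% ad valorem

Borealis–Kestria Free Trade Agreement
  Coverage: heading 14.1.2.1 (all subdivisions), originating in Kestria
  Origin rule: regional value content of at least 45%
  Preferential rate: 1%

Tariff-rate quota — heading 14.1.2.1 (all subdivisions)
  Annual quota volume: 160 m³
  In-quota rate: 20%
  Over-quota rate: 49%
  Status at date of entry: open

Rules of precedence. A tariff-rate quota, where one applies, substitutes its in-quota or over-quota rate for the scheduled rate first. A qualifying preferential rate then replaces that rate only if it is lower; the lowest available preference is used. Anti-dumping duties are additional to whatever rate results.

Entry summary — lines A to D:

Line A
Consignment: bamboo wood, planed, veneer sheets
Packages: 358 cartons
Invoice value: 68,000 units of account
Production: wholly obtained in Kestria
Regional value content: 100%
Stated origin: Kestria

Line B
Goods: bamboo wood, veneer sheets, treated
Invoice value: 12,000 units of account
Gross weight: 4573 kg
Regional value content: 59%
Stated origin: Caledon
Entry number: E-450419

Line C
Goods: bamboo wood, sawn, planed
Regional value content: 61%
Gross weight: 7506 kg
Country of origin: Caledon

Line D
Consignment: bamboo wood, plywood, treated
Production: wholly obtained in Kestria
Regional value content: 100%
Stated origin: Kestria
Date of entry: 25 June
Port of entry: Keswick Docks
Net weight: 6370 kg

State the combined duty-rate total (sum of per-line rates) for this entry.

Line A: bamboo → 14.2; veneer sheets → 14.2.4; planed → 14.2.4.3. Scheduled 7%. Kestria agreement on 14.2.3.2: 14.2.4.3 not covered; Kestria agreement on 14.1.2.1: 14.2.4.3 not covered. → 7%.
Line B: bamboo → 14.2; veneer sheets → 14.2.4; treated → 14.2.4.1. Scheduled 4%. Caledon agreement on 14.2: RVC ≥ 55% → 5% available; preference 5% not lower than 4% → no reduction. → 4%.
Line C: bamboo → 14.2; sawn → 14.2.1; planed → 14.2.1.1. Scheduled 8%. quota on 14.2.1.1 open → in-quota 6%; Caledon agreement on 14.2: RVC ≥ 55% → 5% available; preferential 5%. → 5%.
Line D: bamboo → 14.2; plywood → 14.2.3; treated → 14.2.3.2. Scheduled 33%. Kestria agreement on 14.2.3.2: wholly obtained → 20% available; Kestria agreement on 14.1.2.1: 14.2.3.2 not covered; preferential 20%. → 20%.
Sum: 7% + 4% + 5% + 20% = 36%.

36%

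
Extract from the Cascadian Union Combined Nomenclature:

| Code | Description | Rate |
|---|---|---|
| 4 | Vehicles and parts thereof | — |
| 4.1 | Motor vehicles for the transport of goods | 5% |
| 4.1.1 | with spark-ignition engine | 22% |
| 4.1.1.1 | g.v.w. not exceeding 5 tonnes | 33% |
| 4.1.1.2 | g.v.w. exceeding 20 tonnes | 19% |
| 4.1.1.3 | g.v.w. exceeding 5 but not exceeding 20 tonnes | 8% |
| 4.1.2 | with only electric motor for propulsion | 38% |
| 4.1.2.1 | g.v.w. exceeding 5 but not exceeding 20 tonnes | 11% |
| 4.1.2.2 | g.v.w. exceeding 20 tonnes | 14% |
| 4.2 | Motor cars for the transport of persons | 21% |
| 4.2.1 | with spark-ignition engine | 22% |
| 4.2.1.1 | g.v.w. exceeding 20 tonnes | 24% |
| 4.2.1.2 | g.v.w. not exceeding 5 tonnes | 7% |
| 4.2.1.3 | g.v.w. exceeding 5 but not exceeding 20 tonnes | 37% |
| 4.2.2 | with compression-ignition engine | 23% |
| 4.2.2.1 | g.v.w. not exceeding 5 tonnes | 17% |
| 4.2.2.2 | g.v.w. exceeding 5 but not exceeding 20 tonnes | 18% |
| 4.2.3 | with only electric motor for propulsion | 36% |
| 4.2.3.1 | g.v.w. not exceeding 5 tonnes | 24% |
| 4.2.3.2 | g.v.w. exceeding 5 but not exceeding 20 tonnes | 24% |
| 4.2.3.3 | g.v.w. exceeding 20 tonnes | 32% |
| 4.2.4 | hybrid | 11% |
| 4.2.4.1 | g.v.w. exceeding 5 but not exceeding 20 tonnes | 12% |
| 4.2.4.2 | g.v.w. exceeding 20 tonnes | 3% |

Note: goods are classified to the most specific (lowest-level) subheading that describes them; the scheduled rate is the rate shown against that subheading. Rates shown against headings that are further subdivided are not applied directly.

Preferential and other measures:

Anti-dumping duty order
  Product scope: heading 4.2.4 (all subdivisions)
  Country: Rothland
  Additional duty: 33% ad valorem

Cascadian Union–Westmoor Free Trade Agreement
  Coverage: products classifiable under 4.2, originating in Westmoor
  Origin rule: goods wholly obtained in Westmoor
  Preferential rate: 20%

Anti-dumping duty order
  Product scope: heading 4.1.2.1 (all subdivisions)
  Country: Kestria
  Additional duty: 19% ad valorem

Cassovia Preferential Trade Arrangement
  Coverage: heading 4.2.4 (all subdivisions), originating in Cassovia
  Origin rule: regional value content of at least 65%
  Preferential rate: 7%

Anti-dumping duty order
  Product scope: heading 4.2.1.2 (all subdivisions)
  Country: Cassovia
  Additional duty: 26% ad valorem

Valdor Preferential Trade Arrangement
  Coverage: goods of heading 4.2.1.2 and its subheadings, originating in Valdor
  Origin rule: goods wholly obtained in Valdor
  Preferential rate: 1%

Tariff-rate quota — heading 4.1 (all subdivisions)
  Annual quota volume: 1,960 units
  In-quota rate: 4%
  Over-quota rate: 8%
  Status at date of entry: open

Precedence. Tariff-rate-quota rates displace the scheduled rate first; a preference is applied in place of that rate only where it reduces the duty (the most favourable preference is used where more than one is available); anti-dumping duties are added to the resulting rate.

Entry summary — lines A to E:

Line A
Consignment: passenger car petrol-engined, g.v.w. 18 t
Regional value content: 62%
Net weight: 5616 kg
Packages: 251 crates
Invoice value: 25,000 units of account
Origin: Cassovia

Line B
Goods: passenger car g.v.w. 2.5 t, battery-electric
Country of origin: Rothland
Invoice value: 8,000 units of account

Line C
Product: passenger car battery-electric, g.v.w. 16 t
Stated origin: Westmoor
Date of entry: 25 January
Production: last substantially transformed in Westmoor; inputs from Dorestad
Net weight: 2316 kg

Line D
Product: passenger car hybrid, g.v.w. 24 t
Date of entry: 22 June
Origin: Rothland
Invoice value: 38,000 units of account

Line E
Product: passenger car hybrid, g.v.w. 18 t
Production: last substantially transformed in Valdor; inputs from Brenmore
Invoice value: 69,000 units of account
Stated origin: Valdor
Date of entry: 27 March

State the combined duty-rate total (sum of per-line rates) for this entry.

Line A: passenger car → 4.2; petrol-engined → 4.2.1; g.v.w. 18 t → 4.2.1.3. Scheduled 37%. Cassovia agreement on 4.2.4: 4.2.1.3 not covered. → 37%.
Line B: passenger car → 4.2; battery-electric → 4.2.3; g.v.w. 2.5 t → 4.2.3.1. Scheduled 24%. No special measure applies. → 24%.
Line C: passenger car → 4.2; battery-electric → 4.2.3; g.v.w. 16 t → 4.2.3.2. Scheduled 24%. Westmoor agreement on 4.2: not wholly obtained. → 24%.
Line D: passenger car → 4.2; hybrid → 4.2.4; g.v.w. 24 t → 4.2.4.2. Scheduled 3%. anti-dumping (Rothland, 4.2.4): +33%; total 3% + 33% = 36%. → 36%.
Line E: passenger car → 4.2; hybrid → 4.2.4; g.v.w. 18 t → 4.2.4.1. Scheduled 12%. Valdor agreement on 4.2.1.2: 4.2.4.1 not covered. → 12%.
Sum: 37% + 24% + 24% + 36% + 12% = 133%.

133%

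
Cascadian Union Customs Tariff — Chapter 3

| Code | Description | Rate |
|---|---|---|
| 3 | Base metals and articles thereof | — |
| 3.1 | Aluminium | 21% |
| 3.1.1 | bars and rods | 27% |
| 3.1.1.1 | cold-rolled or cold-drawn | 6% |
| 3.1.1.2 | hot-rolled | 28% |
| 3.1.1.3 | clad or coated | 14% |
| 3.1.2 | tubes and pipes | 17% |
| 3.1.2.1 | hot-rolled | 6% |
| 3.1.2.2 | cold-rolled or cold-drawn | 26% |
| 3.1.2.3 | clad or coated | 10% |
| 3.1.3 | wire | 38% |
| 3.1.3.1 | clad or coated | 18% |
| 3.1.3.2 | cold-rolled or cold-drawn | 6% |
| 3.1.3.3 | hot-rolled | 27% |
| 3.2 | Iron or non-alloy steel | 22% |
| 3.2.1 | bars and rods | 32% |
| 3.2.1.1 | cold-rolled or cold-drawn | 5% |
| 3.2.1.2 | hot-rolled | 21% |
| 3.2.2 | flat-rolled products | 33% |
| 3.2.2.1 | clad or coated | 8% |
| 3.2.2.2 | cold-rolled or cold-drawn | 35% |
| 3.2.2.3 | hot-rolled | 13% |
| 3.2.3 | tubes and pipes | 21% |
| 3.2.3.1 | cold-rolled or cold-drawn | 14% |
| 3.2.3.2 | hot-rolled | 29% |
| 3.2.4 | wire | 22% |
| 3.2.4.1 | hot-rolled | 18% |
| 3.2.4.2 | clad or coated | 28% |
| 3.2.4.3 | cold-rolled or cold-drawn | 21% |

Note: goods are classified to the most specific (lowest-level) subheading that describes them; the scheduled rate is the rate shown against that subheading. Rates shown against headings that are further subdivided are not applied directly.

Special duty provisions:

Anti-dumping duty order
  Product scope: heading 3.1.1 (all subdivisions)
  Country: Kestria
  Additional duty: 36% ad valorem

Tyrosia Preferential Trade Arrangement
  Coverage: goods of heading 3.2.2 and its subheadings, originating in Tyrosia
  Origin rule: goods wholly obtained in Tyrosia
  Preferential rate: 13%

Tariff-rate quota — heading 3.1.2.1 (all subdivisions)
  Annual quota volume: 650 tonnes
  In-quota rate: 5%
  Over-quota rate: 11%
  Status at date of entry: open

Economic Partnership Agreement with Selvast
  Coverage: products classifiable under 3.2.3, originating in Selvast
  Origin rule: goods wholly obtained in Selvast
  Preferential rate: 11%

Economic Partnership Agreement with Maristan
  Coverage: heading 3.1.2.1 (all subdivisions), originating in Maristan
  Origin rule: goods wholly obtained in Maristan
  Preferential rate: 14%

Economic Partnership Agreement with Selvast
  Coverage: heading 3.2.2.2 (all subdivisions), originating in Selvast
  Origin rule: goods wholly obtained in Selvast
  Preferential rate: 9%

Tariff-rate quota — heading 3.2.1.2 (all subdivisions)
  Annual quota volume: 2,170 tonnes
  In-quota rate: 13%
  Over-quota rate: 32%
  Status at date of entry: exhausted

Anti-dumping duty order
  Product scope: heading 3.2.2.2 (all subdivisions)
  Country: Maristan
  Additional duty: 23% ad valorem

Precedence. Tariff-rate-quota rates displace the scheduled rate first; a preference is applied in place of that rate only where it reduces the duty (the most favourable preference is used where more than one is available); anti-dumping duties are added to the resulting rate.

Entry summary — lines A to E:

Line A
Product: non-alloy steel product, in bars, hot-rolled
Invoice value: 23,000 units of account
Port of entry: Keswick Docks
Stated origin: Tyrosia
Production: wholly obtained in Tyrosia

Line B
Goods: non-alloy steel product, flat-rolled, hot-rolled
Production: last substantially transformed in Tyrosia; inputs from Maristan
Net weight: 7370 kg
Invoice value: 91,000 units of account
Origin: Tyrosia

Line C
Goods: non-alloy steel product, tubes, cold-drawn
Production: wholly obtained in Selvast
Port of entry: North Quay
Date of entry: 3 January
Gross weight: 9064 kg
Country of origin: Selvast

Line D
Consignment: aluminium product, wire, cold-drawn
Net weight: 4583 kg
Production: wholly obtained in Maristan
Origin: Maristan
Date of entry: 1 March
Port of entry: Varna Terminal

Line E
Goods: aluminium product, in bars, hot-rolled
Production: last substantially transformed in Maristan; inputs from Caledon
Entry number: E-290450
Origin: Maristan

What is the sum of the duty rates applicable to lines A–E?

Line A: non-alloy steel → 3.2; in bars → 3.2.1; hot-rolled → 3.2.1.2. Scheduled 21%. quota on 3.2.1.2 exhausted → over-quota 32%; Tyrosia agreement on 3.2.2: 3.2.1.2 not covered. → 32%.
Line B: non-alloy steel → 3.2; flat-rolled → 3.2.2; hot-rolled → 3.2.2.3. Scheduled 13%. Tyrosia agreement on 3.2.2: not wholly obtained. → 13%.
Line C: non-alloy steel → 3.2; tubes → 3.2.3; cold-drawn → 3.2.3.1. Scheduled 14%. Selvast agreement on 3.2.3: wholly obtained → 11% available; Selvast agreement on 3.2.2.2: 3.2.3.1 not covered; preferential 11%. → 11%.
Line D: aluminium → 3.1; wire → 3.1.3; cold-drawn → 3.1.3.2. Scheduled 6%. Maristan agreement on 3.1.2.1: 3.1.3.2 not covered. → 6%.
Line E: aluminium → 3.1; in bars → 3.1.1; hot-rolled → 3.1.1.2. Scheduled 28%. Maristan agreement on 3.1.2.1: 3.1.1.2 not covered. → 28%.
Sum: 32% + 13% + 11% + 6% + 28% = 90%.

90%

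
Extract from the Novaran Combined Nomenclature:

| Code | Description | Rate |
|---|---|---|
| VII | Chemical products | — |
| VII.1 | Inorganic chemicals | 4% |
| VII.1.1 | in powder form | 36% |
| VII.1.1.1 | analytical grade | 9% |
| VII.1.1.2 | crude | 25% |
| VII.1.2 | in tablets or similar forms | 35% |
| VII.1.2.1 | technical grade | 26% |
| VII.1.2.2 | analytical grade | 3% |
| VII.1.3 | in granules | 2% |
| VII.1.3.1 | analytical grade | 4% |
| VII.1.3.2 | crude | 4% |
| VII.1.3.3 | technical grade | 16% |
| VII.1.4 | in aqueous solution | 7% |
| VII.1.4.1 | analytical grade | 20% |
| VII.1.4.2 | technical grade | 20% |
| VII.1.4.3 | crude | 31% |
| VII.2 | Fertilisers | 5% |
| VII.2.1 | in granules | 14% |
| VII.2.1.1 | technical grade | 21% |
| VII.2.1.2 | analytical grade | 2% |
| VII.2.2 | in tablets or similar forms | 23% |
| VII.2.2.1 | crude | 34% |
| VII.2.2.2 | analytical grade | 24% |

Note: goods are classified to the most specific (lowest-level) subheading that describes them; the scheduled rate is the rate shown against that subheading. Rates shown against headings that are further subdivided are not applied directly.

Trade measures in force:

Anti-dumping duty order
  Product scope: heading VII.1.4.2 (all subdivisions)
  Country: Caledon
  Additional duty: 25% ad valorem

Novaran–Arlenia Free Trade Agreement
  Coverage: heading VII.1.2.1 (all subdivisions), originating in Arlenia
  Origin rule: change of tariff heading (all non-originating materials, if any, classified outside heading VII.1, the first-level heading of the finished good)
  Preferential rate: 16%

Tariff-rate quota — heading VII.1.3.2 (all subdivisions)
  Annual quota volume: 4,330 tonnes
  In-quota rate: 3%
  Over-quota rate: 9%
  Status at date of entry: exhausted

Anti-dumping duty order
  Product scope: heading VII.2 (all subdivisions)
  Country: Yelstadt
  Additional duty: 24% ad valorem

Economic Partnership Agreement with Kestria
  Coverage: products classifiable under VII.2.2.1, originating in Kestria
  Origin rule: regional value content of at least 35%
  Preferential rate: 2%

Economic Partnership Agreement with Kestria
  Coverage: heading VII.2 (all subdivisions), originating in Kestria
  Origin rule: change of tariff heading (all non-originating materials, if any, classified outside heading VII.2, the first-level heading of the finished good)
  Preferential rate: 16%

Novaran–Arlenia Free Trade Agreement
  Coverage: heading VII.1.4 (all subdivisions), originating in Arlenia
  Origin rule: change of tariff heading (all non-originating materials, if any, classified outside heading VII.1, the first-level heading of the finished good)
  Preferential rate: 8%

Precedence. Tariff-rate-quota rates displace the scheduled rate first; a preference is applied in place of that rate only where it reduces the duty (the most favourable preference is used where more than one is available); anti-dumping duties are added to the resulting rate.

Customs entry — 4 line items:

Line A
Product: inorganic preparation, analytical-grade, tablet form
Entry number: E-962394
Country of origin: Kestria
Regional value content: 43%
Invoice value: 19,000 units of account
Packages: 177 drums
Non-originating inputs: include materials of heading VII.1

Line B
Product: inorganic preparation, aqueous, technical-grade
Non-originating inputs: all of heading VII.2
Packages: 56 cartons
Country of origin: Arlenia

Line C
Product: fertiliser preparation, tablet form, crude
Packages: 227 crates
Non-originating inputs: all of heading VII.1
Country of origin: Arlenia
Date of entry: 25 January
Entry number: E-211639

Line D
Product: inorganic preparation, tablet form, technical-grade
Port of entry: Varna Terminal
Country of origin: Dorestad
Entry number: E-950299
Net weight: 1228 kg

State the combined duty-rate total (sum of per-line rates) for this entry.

71%

Line A: inorganic → VII.1; tablet form → VII.1.2; analytical-grade → VII.1.2.2. Scheduled 3%. Kestria agreement on VII.2.2.1: VII.1.2.2 not covered; Kestria agreement on VII.2: VII.1.2.2 not covered. → 3%.
Line B: inorganic → VII.1; aqueous → VII.1.4; technical-grade → VII.1.4.2. Scheduled 20%. Arlenia agreement on VII.1.2.1: VII.1.4.2 not covered; Arlenia agreement on VII.1.4: CTH met → 8% available; preferential 8%. → 8%.
Line C: fertiliser → VII.2; tablet form → VII.2.2; crude → VII.2.2.1. Scheduled 34%. Arlenia agreement on VII.1.2.1: VII.2.2.1 not covered; Arlenia agreement on VII.1.4: VII.2.2.1 not covered. → 34%.
Line D: inorganic → VII.1; tablet form → VII.1.2; technical-grade → VII.1.2.1. Scheduled 26%. No special measure applies. → 26%.
Sum: 3% + 8% + 34% + 26% = 71%.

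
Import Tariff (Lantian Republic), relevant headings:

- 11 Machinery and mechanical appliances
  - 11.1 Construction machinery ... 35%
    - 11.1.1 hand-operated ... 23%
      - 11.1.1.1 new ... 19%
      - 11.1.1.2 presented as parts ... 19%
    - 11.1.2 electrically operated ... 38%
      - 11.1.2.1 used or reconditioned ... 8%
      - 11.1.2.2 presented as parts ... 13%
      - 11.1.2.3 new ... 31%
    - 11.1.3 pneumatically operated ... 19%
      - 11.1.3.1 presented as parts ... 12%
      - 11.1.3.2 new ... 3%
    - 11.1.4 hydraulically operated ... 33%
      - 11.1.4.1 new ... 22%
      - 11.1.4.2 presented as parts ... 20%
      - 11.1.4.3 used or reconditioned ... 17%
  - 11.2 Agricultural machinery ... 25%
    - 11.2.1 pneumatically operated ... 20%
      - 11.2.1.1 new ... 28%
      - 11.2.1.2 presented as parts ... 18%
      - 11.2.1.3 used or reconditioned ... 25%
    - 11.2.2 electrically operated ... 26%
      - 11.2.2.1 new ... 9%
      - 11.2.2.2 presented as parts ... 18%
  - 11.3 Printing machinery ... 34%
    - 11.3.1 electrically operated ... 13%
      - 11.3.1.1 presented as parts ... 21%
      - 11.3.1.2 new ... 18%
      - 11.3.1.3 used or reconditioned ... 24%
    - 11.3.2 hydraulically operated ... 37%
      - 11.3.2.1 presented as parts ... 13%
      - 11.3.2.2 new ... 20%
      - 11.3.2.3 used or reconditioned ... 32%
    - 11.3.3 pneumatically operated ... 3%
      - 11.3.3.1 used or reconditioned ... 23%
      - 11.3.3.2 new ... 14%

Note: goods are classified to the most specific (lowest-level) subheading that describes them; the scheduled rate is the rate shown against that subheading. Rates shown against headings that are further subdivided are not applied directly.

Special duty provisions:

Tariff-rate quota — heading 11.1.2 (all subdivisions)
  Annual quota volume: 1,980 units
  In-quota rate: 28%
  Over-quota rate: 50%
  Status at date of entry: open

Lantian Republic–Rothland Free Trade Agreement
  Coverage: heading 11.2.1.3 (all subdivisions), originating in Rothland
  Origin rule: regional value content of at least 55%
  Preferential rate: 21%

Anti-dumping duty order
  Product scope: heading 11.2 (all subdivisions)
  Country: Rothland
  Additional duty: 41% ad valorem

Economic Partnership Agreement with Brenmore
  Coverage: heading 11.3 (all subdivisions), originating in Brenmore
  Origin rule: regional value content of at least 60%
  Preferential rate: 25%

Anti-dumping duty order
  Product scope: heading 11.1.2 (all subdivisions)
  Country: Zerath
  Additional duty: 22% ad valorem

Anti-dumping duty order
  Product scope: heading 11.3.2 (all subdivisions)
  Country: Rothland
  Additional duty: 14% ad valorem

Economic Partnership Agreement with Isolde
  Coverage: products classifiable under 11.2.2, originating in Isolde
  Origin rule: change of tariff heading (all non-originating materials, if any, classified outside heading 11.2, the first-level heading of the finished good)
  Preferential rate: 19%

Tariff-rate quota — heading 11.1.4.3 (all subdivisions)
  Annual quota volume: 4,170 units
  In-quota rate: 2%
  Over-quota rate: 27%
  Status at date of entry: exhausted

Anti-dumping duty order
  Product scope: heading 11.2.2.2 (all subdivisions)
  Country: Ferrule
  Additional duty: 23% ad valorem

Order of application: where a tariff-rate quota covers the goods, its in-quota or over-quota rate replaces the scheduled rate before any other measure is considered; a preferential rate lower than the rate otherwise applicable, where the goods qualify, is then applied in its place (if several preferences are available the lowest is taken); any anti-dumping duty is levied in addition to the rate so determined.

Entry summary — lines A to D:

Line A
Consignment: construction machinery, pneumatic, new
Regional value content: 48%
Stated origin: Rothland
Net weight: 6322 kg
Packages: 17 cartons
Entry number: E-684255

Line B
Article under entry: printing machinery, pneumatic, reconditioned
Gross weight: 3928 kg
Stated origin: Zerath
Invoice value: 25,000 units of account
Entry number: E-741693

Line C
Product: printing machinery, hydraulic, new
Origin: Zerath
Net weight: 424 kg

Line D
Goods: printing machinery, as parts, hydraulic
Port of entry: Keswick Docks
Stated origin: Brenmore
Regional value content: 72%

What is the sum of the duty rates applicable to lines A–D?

Line A: construction → 11.1; pneumatic → 11.1.3; new → 11.1.3.2. Scheduled 3%. Rothland agreement on 11.2.1.3: 11.1.3.2 not covered. → 3%.
Line B: printing → 11.3; pneumatic → 11.3.3; reconditioned → 11.3.3.1. Scheduled 23%. No special measure applies. → 23%.
Line C: printing → 11.3; hydraulic → 11.3.2; new → 11.3.2.2. Scheduled 20%. No special measure applies. → 20%.
Line D: printing → 11.3; hydraulic → 11.3.2; as parts → 11.3.2.1. Scheduled 13%. Brenmore agreement on 11.3: RVC ≥ 60% → 25% available; preference 25% not lower than 13% → no reduction. → 13%.
Sum: 3% + 23% + 20% + 13% = 59%.

59%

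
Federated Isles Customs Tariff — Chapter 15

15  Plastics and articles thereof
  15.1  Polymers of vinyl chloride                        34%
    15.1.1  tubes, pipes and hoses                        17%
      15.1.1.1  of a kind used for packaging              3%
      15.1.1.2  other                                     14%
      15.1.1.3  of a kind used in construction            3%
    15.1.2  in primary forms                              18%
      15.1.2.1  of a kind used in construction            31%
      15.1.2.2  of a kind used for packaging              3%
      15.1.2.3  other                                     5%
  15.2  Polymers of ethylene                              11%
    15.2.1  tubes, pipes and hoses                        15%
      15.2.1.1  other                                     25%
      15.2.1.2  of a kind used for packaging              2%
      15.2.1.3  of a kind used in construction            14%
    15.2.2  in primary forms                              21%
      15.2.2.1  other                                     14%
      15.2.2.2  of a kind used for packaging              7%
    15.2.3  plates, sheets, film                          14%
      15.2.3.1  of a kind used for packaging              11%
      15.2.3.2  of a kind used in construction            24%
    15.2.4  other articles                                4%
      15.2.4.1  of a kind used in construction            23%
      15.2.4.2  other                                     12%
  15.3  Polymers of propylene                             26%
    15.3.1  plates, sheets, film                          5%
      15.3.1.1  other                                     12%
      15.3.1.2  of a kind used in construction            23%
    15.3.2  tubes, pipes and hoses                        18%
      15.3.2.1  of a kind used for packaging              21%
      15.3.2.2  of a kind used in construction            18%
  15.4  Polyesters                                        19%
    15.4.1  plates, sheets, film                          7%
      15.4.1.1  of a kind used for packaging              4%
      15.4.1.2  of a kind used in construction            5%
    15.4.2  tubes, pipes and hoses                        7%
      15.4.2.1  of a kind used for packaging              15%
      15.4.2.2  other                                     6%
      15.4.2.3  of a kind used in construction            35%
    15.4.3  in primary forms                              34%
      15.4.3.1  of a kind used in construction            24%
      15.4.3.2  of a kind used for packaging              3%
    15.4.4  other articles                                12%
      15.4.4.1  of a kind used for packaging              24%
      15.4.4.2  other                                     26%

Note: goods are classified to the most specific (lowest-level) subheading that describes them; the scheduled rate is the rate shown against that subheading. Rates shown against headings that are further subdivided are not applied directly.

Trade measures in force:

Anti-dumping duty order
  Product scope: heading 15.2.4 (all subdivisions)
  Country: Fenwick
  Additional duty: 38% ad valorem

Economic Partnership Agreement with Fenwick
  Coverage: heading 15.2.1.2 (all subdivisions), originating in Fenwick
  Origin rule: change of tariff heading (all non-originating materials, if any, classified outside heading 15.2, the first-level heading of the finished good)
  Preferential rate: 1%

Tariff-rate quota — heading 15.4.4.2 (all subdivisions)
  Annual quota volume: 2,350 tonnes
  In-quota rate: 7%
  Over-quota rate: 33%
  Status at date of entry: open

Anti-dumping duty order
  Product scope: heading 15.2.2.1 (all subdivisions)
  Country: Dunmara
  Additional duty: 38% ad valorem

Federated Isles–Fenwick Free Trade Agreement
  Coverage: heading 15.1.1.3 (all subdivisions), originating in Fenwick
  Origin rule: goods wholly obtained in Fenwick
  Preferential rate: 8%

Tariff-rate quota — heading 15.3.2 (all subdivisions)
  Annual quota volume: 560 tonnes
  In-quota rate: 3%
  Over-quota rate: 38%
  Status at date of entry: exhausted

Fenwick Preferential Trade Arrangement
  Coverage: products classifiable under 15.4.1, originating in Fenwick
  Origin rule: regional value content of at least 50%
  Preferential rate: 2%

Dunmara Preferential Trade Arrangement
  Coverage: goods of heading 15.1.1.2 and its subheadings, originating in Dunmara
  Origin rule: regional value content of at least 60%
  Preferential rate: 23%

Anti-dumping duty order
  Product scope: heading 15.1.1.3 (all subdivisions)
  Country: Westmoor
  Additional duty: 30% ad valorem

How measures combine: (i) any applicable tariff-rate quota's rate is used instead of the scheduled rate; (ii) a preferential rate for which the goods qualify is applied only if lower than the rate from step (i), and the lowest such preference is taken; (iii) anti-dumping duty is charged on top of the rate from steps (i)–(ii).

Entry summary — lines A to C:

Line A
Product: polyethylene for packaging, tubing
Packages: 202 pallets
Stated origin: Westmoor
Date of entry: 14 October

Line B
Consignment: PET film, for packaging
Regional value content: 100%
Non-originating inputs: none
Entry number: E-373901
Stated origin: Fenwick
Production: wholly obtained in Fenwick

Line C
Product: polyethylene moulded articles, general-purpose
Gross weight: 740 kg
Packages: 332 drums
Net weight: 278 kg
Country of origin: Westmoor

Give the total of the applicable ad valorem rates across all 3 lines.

Line A: polyethylene → 15.2; tubing → 15.2.1; for packaging → 15.2.1.2. Scheduled 2%. No special measure applies. → 2%.
Line B: PET → 15.4; film → 15.4.1; for packaging → 15.4.1.1. Scheduled 4%. Fenwick agreement on 15.2.1.2: 15.4.1.1 not covered; Fenwick agreement on 15.1.1.3: 15.4.1.1 not covered; Fenwick agreement on 15.4.1: RVC ≥ 50% → 2% available; preferential 2%. → 2%.
Line C: polyethylene → 15.2; moulded articles → 15.2.4; general-purpose → 15.2.4.2. Scheduled 12%. No special measure applies. → 12%.
Sum: 2% + 2% + 12% = 16%.

16%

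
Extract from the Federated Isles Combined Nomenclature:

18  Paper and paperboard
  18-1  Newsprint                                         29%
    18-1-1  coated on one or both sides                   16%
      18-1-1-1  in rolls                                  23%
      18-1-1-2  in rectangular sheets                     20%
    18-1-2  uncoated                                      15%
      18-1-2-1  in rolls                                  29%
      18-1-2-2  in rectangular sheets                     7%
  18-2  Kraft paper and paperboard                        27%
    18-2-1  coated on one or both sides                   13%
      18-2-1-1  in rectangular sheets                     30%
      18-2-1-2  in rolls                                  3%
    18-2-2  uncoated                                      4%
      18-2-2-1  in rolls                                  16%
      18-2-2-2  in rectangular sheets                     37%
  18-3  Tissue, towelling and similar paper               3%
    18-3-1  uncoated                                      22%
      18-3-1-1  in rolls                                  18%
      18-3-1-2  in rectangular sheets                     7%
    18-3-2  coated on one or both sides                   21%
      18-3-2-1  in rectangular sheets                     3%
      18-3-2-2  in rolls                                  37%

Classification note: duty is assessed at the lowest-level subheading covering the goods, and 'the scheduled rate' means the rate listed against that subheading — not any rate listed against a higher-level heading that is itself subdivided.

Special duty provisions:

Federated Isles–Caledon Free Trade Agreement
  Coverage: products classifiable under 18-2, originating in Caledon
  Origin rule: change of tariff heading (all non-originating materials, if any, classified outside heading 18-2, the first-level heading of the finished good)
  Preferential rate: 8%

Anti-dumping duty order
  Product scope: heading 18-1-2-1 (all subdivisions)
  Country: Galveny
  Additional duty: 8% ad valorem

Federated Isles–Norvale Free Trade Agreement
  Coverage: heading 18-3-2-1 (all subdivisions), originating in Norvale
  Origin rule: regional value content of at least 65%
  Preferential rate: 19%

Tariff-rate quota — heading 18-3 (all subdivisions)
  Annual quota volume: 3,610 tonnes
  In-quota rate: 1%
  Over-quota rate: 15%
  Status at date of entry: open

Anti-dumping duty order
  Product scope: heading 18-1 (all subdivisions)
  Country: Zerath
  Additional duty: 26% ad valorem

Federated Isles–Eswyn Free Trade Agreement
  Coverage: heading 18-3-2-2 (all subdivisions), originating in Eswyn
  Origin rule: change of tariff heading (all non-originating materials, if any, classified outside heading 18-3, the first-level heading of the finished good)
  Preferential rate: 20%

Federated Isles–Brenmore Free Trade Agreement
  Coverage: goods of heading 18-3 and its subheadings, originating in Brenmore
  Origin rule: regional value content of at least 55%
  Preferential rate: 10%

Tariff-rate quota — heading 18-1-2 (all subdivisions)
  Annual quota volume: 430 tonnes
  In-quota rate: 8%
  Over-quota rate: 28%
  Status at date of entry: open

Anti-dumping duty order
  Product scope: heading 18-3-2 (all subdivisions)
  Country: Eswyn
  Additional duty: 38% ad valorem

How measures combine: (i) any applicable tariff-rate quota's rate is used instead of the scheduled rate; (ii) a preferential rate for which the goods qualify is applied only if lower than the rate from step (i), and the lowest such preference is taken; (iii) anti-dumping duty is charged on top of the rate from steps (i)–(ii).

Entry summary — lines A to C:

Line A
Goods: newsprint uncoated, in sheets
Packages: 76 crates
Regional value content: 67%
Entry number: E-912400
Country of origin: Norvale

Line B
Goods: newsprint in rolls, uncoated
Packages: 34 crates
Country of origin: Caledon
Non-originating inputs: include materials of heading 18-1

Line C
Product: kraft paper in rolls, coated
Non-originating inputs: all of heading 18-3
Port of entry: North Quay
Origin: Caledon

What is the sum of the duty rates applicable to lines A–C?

Line A: newsprint → 18-1; uncoated → 18-1-2; in sheets → 18-1-2-2. Scheduled 7%. quota on 18-1-2 open → in-quota 8%; Norvale agreement on 18-3-2-1: 18-1-2-2 not covered. → 8%.
Line B: newsprint → 18-1; uncoated → 18-1-2; in rolls → 18-1-2-1. Scheduled 29%. quota on 18-1-2 open → in-quota 8%; Caledon agreement on 18-2: 18-1-2-1 not covered. → 8%.
Line C: kraft paper → 18-2; coated → 18-2-1; in rolls → 18-2-1-2. Scheduled 3%. Caledon agreement on 18-2: CTH met → 8% available; preference 8% not lower than 3% → no reduction. → 3%.
Sum: 8% + 8% + 3% = 19%.

19%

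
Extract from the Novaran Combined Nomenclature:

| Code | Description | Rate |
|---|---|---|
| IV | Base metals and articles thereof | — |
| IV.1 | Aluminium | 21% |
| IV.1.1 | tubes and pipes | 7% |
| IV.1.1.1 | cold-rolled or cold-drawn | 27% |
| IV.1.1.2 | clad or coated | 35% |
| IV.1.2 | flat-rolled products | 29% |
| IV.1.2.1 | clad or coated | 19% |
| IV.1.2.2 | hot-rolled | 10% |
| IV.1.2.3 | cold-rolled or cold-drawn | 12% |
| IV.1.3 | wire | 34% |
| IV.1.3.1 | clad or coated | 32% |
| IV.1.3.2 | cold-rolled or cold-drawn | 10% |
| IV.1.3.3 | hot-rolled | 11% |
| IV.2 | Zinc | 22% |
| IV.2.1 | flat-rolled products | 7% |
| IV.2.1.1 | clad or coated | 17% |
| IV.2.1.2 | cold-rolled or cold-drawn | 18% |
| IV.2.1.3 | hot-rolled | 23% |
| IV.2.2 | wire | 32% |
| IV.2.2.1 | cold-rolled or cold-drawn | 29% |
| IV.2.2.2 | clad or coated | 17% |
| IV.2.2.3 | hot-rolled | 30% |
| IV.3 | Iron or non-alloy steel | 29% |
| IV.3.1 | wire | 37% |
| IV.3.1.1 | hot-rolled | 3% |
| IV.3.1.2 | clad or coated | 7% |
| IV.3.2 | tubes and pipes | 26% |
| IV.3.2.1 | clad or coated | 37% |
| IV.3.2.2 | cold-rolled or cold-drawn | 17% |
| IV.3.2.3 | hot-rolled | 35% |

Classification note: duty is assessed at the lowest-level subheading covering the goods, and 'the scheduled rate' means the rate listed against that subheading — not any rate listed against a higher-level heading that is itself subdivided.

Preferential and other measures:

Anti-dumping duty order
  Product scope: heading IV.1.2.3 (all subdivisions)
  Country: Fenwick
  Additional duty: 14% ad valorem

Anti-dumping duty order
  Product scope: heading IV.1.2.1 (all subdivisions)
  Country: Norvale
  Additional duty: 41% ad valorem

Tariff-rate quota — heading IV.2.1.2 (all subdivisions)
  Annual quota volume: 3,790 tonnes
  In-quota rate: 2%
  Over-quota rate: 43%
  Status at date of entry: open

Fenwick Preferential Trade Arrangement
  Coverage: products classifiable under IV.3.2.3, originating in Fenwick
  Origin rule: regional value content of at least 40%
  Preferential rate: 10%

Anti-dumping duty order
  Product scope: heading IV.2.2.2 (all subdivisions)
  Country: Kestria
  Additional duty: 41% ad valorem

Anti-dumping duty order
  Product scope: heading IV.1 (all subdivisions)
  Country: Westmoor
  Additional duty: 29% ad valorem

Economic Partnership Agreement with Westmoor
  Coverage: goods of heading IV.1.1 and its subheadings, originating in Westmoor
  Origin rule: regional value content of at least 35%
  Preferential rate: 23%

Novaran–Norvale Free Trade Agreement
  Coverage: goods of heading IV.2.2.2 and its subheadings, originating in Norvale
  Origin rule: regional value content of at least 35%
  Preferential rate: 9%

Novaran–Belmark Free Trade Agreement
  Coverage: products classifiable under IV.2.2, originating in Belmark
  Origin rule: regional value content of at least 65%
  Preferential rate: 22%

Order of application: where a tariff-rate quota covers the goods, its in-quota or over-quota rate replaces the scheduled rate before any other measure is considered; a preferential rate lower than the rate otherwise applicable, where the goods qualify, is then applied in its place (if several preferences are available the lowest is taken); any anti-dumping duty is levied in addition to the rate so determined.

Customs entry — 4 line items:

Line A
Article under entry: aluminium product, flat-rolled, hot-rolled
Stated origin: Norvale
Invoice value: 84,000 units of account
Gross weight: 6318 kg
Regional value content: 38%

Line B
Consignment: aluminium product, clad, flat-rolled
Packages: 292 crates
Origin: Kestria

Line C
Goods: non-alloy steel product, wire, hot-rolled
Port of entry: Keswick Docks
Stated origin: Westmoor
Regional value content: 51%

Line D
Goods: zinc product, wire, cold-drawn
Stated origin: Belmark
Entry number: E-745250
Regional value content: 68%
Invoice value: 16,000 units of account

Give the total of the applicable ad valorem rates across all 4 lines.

54%

Line A: aluminium → IV.1; flat-rolled → IV.1.2; hot-rolled → IV.1.2.2. Scheduled 10%. Norvale agreement on IV.2.2.2: IV.1.2.2 not covered. → 10%.
Line B: aluminium → IV.1; flat-rolled → IV.1.2; clad → IV.1.2.1. Scheduled 19%. No special measure applies. → 19%.
Line C: non-alloy steel → IV.3; wire → IV.3.1; hot-rolled → IV.3.1.1. Scheduled 3%. Westmoor agreement on IV.1.1: IV.3.1.1 not covered. → 3%.
Line D: zinc → IV.2; wire → IV.2.2; cold-drawn → IV.2.2.1. Scheduled 29%. Belmark agreement on IV.2.2: RVC ≥ 65% → 22% available; preferential 22%. → 22%.
Sum: 10% + 19% + 3% + 22% = 54%.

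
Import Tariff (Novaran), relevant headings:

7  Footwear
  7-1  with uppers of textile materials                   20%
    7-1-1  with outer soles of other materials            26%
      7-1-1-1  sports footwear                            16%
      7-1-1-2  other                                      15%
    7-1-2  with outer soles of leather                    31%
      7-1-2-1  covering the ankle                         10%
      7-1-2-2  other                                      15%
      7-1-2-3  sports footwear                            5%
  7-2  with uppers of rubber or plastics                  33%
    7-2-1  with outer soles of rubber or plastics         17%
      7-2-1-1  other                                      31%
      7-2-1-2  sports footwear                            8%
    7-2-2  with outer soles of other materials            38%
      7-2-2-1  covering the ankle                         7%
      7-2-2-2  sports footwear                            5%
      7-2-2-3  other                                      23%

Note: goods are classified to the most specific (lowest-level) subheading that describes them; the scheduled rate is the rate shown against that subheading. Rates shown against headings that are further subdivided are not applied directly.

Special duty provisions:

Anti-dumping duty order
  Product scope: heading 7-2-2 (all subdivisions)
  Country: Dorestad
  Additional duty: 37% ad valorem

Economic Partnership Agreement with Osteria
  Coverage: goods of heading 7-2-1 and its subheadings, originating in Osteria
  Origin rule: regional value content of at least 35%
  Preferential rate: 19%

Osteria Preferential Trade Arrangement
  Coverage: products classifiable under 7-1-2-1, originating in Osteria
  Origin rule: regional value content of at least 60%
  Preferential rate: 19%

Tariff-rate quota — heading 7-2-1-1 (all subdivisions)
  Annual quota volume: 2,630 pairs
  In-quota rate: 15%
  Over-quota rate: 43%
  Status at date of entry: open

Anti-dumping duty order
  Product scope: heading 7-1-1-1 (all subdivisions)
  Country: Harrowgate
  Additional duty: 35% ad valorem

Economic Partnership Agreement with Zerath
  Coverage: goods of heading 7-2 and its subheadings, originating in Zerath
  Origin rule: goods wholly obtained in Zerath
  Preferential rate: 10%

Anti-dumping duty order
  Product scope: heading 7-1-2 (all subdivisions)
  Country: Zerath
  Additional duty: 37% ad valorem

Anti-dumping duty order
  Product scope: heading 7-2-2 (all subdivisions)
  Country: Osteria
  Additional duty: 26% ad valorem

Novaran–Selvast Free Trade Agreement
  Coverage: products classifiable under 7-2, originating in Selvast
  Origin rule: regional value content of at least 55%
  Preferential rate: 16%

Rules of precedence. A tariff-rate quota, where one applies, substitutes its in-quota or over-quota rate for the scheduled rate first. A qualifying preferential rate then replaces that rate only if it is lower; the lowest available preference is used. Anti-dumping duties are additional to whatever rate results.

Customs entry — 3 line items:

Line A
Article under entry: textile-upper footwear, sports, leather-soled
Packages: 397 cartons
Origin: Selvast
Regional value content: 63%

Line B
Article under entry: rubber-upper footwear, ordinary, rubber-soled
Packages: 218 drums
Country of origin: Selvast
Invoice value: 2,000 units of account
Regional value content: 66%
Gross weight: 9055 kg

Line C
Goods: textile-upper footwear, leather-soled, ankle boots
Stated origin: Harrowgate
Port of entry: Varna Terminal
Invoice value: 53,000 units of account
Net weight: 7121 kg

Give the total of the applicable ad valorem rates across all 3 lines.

Line A: textile-upper → 7-1; leather-soled → 7-1-2; sports → 7-1-2-3. Scheduled 5%. Selvast agreement on 7-2: 7-1-2-3 not covered. → 5%.
Line B: rubber-upper → 7-2; rubber-soled → 7-2-1; ordinary → 7-2-1-1. Scheduled 31%. quota on 7-2-1-1 open → in-quota 15%; Selvast agreement on 7-2: RVC ≥ 55% → 16% available; preference 16% not lower than 15% → no reduction. → 15%.
Line C: textile-upper → 7-1; leather-soled → 7-1-2; ankle boots → 7-1-2-1. Scheduled 10%. No special measure applies. → 10%.
Sum: 5% + 15% + 10% = 30%.

30%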